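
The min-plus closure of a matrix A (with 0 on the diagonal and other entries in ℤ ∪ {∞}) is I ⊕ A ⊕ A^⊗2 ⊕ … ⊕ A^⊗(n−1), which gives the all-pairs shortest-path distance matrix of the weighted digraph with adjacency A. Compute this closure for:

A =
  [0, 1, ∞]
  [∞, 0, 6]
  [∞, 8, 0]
Closure =
  [0, 1, 7]
  [∞, 0, 6]
  [∞, 8, 0]

This is the Floyd-Warshall all-pairs shortest-path computation. For each intermediate vertex k = 0, 1, …, 2, update dist[i][j] ← min(dist[i][j], dist[i][k] + dist[k][j]). The final matrix gives, for each (i, j), the minimum total weight of any directed path from i to j (possibly empty when i = j).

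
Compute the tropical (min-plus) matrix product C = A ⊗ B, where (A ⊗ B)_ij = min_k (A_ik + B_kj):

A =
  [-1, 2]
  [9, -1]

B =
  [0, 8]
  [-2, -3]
A ⊗ B =
  [-1, -1]
  [-3, -4]

Apply the min-plus product entry-by-entry:
  C[0][0] = min over k of (A[0][0] + B[0][0] = -1 + 0 = -1, A[0][1] + B[1][0] = 2 + -2 = 0) = -1 (attained at k = 0)
  C[0][1] = min over k of (A[0][0] + B[0][1] = -1 + 8 = 7, A[0][1] + B[1][1] = 2 + -3 = -1) = -1 (attained at k = 1)
  C[1][0] = min over k of (A[1][0] + B[0][0] = 9 + 0 = 9, A[1][1] + B[1][0] = -1 + -2 = -3) = -3 (attained at k = 1)
  C[1][1] = min over k of (A[1][0] + B[0][1] = 9 + 8 = 17, A[1][1] + B[1][1] = -1 + -3 = -4) = -4 (attained at k = 1)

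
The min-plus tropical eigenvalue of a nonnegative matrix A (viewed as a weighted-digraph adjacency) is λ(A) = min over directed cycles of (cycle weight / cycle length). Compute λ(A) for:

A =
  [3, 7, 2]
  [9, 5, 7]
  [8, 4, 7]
λ(A) = 3

Enumerate directed cycles and compute their means (weight / length). Sample:
  cycle 0 → 0: weight = 3, length = 1, mean = 3/1 ≈ 3.000
  cycle 1 → 1: weight = 5, length = 1, mean = 5/1 ≈ 5.000
  cycle 2 → 2: weight = 7, length = 1, mean = 7/1 ≈ 7.000
  cycle 0 → 1 → 0: weight = 16, length = 2, mean = 16/2 ≈ 8.000
  cycle 0 → 2 → 0: weight = 10, length = 2, mean = 10/2 ≈ 5.000
  cycle 1 → 0 → 1: weight = 16, length = 2, mean = 16/2 ≈ 8.000
Minimum mean = 3.000, attained e.g. along the cycle 0 → 0 with weight 3 and length 1. So λ(A) = 3/1 = 3.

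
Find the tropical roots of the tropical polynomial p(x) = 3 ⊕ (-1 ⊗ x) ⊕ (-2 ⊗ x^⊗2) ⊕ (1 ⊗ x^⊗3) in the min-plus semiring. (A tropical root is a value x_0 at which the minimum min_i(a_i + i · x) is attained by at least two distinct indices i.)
Roots: {-3, 1, 4}

Each tropical root is a break point of the lower envelope of the lines y = a_i + i · x (there are 4 lines, with slopes 0, 1, ..., 3). Only the lines that attain the minimum somewhere contribute to roots; other lines are dominated. Here the surviving (envelope) indices are i = 3, i = 2, i = 1, i = 0.
Intersections between consecutive envelope lines give the roots: for adjacent envelope indices i < j the intersection is x = (a_i − a_j) / (j − i). Reading off the sorted break points: {-3, 1, 4}.
Verification: at each break x_0, at least two indices attain the minimum of min_i(a_i + i · x_0).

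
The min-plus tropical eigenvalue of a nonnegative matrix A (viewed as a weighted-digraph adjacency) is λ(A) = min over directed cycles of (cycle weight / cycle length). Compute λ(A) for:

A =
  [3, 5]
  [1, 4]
λ(A) = 3

Enumerate directed cycles and compute their means (weight / length). Sample:
  cycle 0 → 0: weight = 3, length = 1, mean = 3/1 ≈ 3.000
  cycle 1 → 1: weight = 4, length = 1, mean = 4/1 ≈ 4.000
  cycle 0 → 1 → 0: weight = 6, length = 2, mean = 6/2 ≈ 3.000
  cycle 1 → 0 → 1: weight = 6, length = 2, mean = 6/2 ≈ 3.000
Minimum mean = 3.000, attained e.g. along the cycle 0 → 0 with weight 3 and length 1. So λ(A) = 3/1 = 3.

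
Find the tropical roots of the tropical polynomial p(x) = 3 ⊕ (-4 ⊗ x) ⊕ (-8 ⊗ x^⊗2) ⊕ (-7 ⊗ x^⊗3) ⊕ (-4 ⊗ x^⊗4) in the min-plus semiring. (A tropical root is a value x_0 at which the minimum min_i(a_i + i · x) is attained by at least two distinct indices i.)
Roots: {-3, -1, 4, 7}

Each tropical root is a break point of the lower envelope of the lines y = a_i + i · x (there are 5 lines, with slopes 0, 1, ..., 4). Only the lines that attain the minimum somewhere contribute to roots; other lines are dominated. Here the surviving (envelope) indices are i = 4, i = 3, i = 2, i = 1, i = 0.
Intersections between consecutive envelope lines give the roots: for adjacent envelope indices i < j the intersection is x = (a_i − a_j) / (j − i). Reading off the sorted break points: {-3, -1, 4, 7}.
Verification: at each break x_0, at least two indices attain the minimum of min_i(a_i + i · x_0).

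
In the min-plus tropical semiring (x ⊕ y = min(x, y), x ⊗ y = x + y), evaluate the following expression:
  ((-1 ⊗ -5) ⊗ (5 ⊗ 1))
((-1 ⊗ -5) ⊗ (5 ⊗ 1)) = 0

Expand innermost to outermost. Recall ⊕ takes the minimum of its arguments and ⊗ takes their sum. Working out the expression ((-1 ⊗ -5) ⊗ (5 ⊗ 1)) gives 0.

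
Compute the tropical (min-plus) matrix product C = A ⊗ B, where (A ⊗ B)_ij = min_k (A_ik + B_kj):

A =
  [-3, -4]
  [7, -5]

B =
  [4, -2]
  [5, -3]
A ⊗ B =
  [1, -7]
  [0, -8]

Apply the min-plus product entry-by-entry:
  C[0][0] = min over k of (A[0][0] + B[0][0] = -3 + 4 = 1, A[0][1] + B[1][0] = -4 + 5 = 1) = 1 (attained at k = 0)
  C[0][1] = min over k of (A[0][0] + B[0][1] = -3 + -2 = -5, A[0][1] + B[1][1] = -4 + -3 = -7) = -7 (attained at k = 1)
  C[1][0] = min over k of (A[1][0] + B[0][0] = 7 + 4 = 11, A[1][1] + B[1][0] = -5 + 5 = 0) = 0 (attained at k = 1)
  C[1][1] = min over k of (A[1][0] + B[0][1] = 7 + -2 = 5, A[1][1] + B[1][1] = -5 + -3 = -8) = -8 (attained at k = 1)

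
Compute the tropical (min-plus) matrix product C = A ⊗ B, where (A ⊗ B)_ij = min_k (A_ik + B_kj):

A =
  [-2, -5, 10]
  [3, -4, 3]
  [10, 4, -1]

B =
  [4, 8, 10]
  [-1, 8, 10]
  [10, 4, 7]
A ⊗ B =
  [-6, 3, 5]
  [-5, 4, 6]
  [3, 3, 6]

Apply the min-plus product entry-by-entry:
  C[0][0] = min over k of (A[0][0] + B[0][0] = -2 + 4 = 2, A[0][1] + B[1][0] = -5 + -1 = -6, A[0][2] + B[2][0] = 10 + 10 = 20) = -6 (attained at k = 1)
  C[0][1] = min over k of (A[0][0] + B[0][1] = -2 + 8 = 6, A[0][1] + B[1][1] = -5 + 8 = 3, A[0][2] + B[2][1] = 10 + 4 = 14) = 3 (attained at k = 1)
  C[0][2] = min over k of (A[0][0] + B[0][2] = -2 + 10 = 8, A[0][1] + B[1][2] = -5 + 10 = 5, A[0][2] + B[2][2] = 10 + 7 = 17) = 5 (attained at k = 1)
  C[1][0] = min over k of (A[1][0] + B[0][0] = 3 + 4 = 7, A[1][1] + B[1][0] = -4 + -1 = -5, A[1][2] + B[2][0] = 3 + 10 = 13) = -5 (attained at k = 1)
  C[1][1] = min over k of (A[1][0] + B[0][1] = 3 + 8 = 11, A[1][1] + B[1][1] = -4 + 8 = 4, A[1][2] + B[2][1] = 3 + 4 = 7) = 4 (attained at k = 1)
  C[1][2] = min over k of (A[1][0] + B[0][2] = 3 + 10 = 13, A[1][1] + B[1][2] = -4 + 10 = 6, A[1][2] + B[2][2] = 3 + 7 = 10) = 6 (attained at k = 1)
  C[2][0] = min over k of (A[2][0] + B[0][0] = 10 + 4 = 14, A[2][1] + B[1][0] = 4 + -1 = 3, A[2][2] + B[2][0] = -1 + 10 = 9) = 3 (attained at k = 1)
  C[2][1] = min over k of (A[2][0] + B[0][1] = 10 + 8 = 18, A[2][1] + B[1][1] = 4 + 8 = 12, A[2][2] + B[2][1] = -1 + 4 = 3) = 3 (attained at k = 2)
  C[2][2] = min over k of (A[2][0] + B[0][2] = 10 + 10 = 20, A[2][1] + B[1][2] = 4 + 10 = 14, A[2][2] + B[2][2] = -1 + 7 = 6) = 6 (attained at k = 2)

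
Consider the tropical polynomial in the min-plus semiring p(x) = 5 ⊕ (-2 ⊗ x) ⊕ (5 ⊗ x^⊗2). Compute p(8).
p(8) = 5

A tropical monomial a ⊗ x^⊗i evaluates to a + i · x. Evaluating each term at x = 8:
  Term 0 contributes 5 + 0 · 8 = 5
  Term 1 contributes -2 + 1 · 8 = 6
  Term 2 contributes 5 + 2 · 8 = 21
p(8) = ⊕ of these = min[5, 6, 21] = 5.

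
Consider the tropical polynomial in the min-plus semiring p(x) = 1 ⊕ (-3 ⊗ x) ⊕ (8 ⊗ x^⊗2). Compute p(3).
p(3) = 0

A tropical monomial a ⊗ x^⊗i evaluates to a + i · x. Evaluating each term at x = 3:
  Term 0 contributes 1 + 0 · 3 = 1
  Term 1 contributes -3 + 1 · 3 = 0
  Term 2 contributes 8 + 2 · 3 = 14
p(3) = ⊕ of these = min[1, 0, 14] = 0.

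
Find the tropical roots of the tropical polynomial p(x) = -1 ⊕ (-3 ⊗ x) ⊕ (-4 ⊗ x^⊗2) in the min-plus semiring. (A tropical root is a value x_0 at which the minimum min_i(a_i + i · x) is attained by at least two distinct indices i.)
Roots: {1, 2}

Each tropical root is a break point of the lower envelope of the lines y = a_i + i · x (there are 3 lines, with slopes 0, 1, ..., 2). Only the lines that attain the minimum somewhere contribute to roots; other lines are dominated. Here the surviving (envelope) indices are i = 2, i = 1, i = 0.
Intersections between consecutive envelope lines give the roots: for adjacent envelope indices i < j the intersection is x = (a_i − a_j) / (j − i). Reading off the sorted break points: {1, 2}.
Verification: at each break x_0, at least two indices attain the minimum of min_i(a_i + i · x_0).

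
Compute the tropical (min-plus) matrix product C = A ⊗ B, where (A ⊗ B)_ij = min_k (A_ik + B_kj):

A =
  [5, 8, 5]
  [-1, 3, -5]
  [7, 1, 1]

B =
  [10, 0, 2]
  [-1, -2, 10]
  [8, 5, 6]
A ⊗ B =
  [7, 5, 7]
  [2, -1, 1]
  [0, -1, 7]

Apply the min-plus product entry-by-entry:
  C[0][0] = min over k of (A[0][0] + B[0][0] = 5 + 10 = 15, A[0][1] + B[1][0] = 8 + -1 = 7, A[0][2] + B[2][0] = 5 + 8 = 13) = 7 (attained at k = 1)
  C[0][1] = min over k of (A[0][0] + B[0][1] = 5 + 0 = 5, A[0][1] + B[1][1] = 8 + -2 = 6, A[0][2] + B[2][1] = 5 + 5 = 10) = 5 (attained at k = 0)
  C[0][2] = min over k of (A[0][0] + B[0][2] = 5 + 2 = 7, A[0][1] + B[1][2] = 8 + 10 = 18, A[0][2] + B[2][2] = 5 + 6 = 11) = 7 (attained at k = 0)
  C[1][0] = min over k of (A[1][0] + B[0][0] = -1 + 10 = 9, A[1][1] + B[1][0] = 3 + -1 = 2, A[1][2] + B[2][0] = -5 + 8 = 3) = 2 (attained at k = 1)
  C[1][1] = min over k of (A[1][0] + B[0][1] = -1 + 0 = -1, A[1][1] + B[1][1] = 3 + -2 = 1, A[1][2] + B[2][1] = -5 + 5 = 0) = -1 (attained at k = 0)
  C[1][2] = min over k of (A[1][0] + B[0][2] = -1 + 2 = 1, A[1][1] + B[1][2] = 3 + 10 = 13, A[1][2] + B[2][2] = -5 + 6 = 1) = 1 (attained at k = 0)
  C[2][0] = min over k of (A[2][0] + B[0][0] = 7 + 10 = 17, A[2][1] + B[1][0] = 1 + -1 = 0, A[2][2] + B[2][0] = 1 + 8 = 9) = 0 (attained at k = 1)
  C[2][1] = min over k of (A[2][0] + B[0][1] = 7 + 0 = 7, A[2][1] + B[1][1] = 1 + -2 = -1, A[2][2] + B[2][1] = 1 + 5 = 6) = -1 (attained at k = 1)
  C[2][2] = min over k of (A[2][0] + B[0][2] = 7 + 2 = 9, A[2][1] + B[1][2] = 1 + 10 = 11, A[2][2] + B[2][2] = 1 + 6 = 7) = 7 (attained at k = 2)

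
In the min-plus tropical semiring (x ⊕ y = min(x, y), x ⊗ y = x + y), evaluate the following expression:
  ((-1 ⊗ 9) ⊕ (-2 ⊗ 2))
((-1 ⊗ 9) ⊕ (-2 ⊗ 2)) = 0

Expand innermost to outermost. Recall ⊕ takes the minimum of its arguments and ⊗ takes their sum. Working out the expression ((-1 ⊗ 9) ⊕ (-2 ⊗ 2)) gives 0.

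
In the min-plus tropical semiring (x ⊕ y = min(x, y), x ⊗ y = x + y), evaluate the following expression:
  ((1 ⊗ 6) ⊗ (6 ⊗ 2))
((1 ⊗ 6) ⊗ (6 ⊗ 2)) = 15

Expand innermost to outermost. Recall ⊕ takes the minimum of its arguments and ⊗ takes their sum. Working out the expression ((1 ⊗ 6) ⊗ (6 ⊗ 2)) gives 15.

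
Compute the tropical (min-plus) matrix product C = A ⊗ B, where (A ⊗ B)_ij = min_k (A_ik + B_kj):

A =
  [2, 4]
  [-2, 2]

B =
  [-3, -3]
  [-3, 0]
A ⊗ B =
  [-1, -1]
  [-5, -5]

Apply the min-plus product entry-by-entry:
  C[0][0] = min over k of (A[0][0] + B[0][0] = 2 + -3 = -1, A[0][1] + B[1][0] = 4 + -3 = 1) = -1 (attained at k = 0)
  C[0][1] = min over k of (A[0][0] + B[0][1] = 2 + -3 = -1, A[0][1] + B[1][1] = 4 + 0 = 4) = -1 (attained at k = 0)
  C[1][0] = min over k of (A[1][0] + B[0][0] = -2 + -3 = -5, A[1][1] + B[1][0] = 2 + -3 = -1) = -5 (attained at k = 0)
  C[1][1] = min over k of (A[1][0] + B[0][1] = -2 + -3 = -5, A[1][1] + B[1][1] = 2 + 0 = 2) = -5 (attained at k = 0)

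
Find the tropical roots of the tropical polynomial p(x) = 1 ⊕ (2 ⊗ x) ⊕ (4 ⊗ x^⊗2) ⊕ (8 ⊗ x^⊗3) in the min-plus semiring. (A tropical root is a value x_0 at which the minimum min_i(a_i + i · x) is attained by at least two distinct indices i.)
Roots: {-4, -2, -1}

Each tropical root is a break point of the lower envelope of the lines y = a_i + i · x (there are 4 lines, with slopes 0, 1, ..., 3). Only the lines that attain the minimum somewhere contribute to roots; other lines are dominated. Here the surviving (envelope) indices are i = 3, i = 2, i = 1, i = 0.
Intersections between consecutive envelope lines give the roots: for adjacent envelope indices i < j the intersection is x = (a_i − a_j) / (j − i). Reading off the sorted break points: {-4, -2, -1}.
Verification: at each break x_0, at least two indices attain the minimum of min_i(a_i + i · x_0).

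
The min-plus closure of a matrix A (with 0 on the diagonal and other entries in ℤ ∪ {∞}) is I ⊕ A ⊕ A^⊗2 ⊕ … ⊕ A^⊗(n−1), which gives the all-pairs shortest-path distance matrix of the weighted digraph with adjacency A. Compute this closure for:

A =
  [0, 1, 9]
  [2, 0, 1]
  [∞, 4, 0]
Closure =
  [0, 1, 2]
  [2, 0, 1]
  [6, 4, 0]

This is the Floyd-Warshall all-pairs shortest-path computation. For each intermediate vertex k = 0, 1, …, 2, update dist[i][j] ← min(dist[i][j], dist[i][k] + dist[k][j]). The final matrix gives, for each (i, j), the minimum total weight of any directed path from i to j (possibly empty when i = j).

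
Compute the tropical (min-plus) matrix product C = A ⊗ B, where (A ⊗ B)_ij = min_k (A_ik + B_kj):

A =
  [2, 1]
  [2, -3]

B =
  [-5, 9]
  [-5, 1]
A ⊗ B =
  [-4, 2]
  [-8, -2]

Apply the min-plus product entry-by-entry:
  C[0][0] = min over k of (A[0][0] + B[0][0] = 2 + -5 = -3, A[0][1] + B[1][0] = 1 + -5 = -4) = -4 (attained at k = 1)
  C[0][1] = min over k of (A[0][0] + B[0][1] = 2 + 9 = 11, A[0][1] + B[1][1] = 1 + 1 = 2) = 2 (attained at k = 1)
  C[1][0] = min over k of (A[1][0] + B[0][0] = 2 + -5 = -3, A[1][1] + B[1][0] = -3 + -5 = -8) = -8 (attained at k = 1)
  C[1][1] = min over k of (A[1][0] + B[0][1] = 2 + 9 = 11, A[1][1] + B[1][1] = -3 + 1 = -2) = -2 (attained at k = 1)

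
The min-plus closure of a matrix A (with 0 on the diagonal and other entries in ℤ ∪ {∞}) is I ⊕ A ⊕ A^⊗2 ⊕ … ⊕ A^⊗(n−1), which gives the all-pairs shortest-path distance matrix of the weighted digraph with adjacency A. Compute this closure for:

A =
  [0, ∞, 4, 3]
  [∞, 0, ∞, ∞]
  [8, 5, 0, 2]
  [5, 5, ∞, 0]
Closure =
  [0, 8, 4, 3]
  [∞, 0, ∞, ∞]
  [7, 5, 0, 2]
  [5, 5, 9, 0]

This is the Floyd-Warshall all-pairs shortest-path computation. For each intermediate vertex k = 0, 1, …, 3, update dist[i][j] ← min(dist[i][j], dist[i][k] + dist[k][j]). The final matrix gives, for each (i, j), the minimum total weight of any directed path from i to j (possibly empty when i = j).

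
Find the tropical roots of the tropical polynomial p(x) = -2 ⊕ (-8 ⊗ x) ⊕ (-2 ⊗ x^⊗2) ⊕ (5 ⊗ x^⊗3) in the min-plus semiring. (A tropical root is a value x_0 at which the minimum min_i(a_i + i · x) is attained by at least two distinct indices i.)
Roots: {-7, -6, 6}

Each tropical root is a break point of the lower envelope of the lines y = a_i + i · x (there are 4 lines, with slopes 0, 1, ..., 3). Only the lines that attain the minimum somewhere contribute to roots; other lines are dominated. Here the surviving (envelope) indices are i = 3, i = 2, i = 1, i = 0.
Intersections between consecutive envelope lines give the roots: for adjacent envelope indices i < j the intersection is x = (a_i − a_j) / (j − i). Reading off the sorted break points: {-7, -6, 6}.
Verification: at each break x_0, at least two indices attain the minimum of min_i(a_i + i · x_0).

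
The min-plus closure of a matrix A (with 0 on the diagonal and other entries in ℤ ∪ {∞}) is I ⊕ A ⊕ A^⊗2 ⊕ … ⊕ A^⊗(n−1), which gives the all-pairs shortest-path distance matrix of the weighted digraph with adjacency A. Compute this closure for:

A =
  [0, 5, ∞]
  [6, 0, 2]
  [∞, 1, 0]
Closure =
  [0, 5, 7]
  [6, 0, 2]
  [7, 1, 0]

This is the Floyd-Warshall all-pairs shortest-path computation. For each intermediate vertex k = 0, 1, …, 2, update dist[i][j] ← min(dist[i][j], dist[i][k] + dist[k][j]). The final matrix gives, for each (i, j), the minimum total weight of any directed path from i to j (possibly empty when i = j).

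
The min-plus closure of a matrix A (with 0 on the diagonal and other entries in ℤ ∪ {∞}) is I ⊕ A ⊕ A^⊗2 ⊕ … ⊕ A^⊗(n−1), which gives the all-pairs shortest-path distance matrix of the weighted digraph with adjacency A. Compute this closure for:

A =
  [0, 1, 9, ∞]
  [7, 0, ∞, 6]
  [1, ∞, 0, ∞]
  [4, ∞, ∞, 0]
Closure =
  [0, 1, 9, 7]
  [7, 0, 16, 6]
  [1, 2, 0, 8]
  [4, 5, 13, 0]

This is the Floyd-Warshall all-pairs shortest-path computation. For each intermediate vertex k = 0, 1, …, 3, update dist[i][j] ← min(dist[i][j], dist[i][k] + dist[k][j]). The final matrix gives, for each (i, j), the minimum total weight of any directed path from i to j (possibly empty when i = j).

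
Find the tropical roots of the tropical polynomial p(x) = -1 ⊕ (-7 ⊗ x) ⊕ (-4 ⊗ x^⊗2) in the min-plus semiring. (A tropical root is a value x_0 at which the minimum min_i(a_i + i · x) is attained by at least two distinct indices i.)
Roots: {-3, 6}

Each tropical root is a break point of the lower envelope of the lines y = a_i + i · x (there are 3 lines, with slopes 0, 1, ..., 2). Only the lines that attain the minimum somewhere contribute to roots; other lines are dominated. Here the surviving (envelope) indices are i = 2, i = 1, i = 0.
Intersections between consecutive envelope lines give the roots: for adjacent envelope indices i < j the intersection is x = (a_i − a_j) / (j − i). Reading off the sorted break points: {-3, 6}.
Verification: at each break x_0, at least two indices attain the minimum of min_i(a_i + i · x_0).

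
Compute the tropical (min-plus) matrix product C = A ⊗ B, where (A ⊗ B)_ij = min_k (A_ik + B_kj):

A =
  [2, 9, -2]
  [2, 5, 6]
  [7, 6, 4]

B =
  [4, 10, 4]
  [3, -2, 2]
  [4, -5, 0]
A ⊗ B =
  [2, -7, -2]
  [6, 1, 6]
  [8, -1, 4]

Apply the min-plus product entry-by-entry:
  C[0][0] = min over k of (A[0][0] + B[0][0] = 2 + 4 = 6, A[0][1] + B[1][0] = 9 + 3 = 12, A[0][2] + B[2][0] = -2 + 4 = 2) = 2 (attained at k = 2)
  C[0][1] = min over k of (A[0][0] + B[0][1] = 2 + 10 = 12, A[0][1] + B[1][1] = 9 + -2 = 7, A[0][2] + B[2][1] = -2 + -5 = -7) = -7 (attained at k = 2)
  C[0][2] = min over k of (A[0][0] + B[0][2] = 2 + 4 = 6, A[0][1] + B[1][2] = 9 + 2 = 11, A[0][2] + B[2][2] = -2 + 0 = -2) = -2 (attained at k = 2)
  C[1][0] = min over k of (A[1][0] + B[0][0] = 2 + 4 = 6, A[1][1] + B[1][0] = 5 + 3 = 8, A[1][2] + B[2][0] = 6 + 4 = 10) = 6 (attained at k = 0)
  C[1][1] = min over k of (A[1][0] + B[0][1] = 2 + 10 = 12, A[1][1] + B[1][1] = 5 + -2 = 3, A[1][2] + B[2][1] = 6 + -5 = 1) = 1 (attained at k = 2)
  C[1][2] = min over k of (A[1][0] + B[0][2] = 2 + 4 = 6, A[1][1] + B[1][2] = 5 + 2 = 7, A[1][2] + B[2][2] = 6 + 0 = 6) = 6 (attained at k = 0)
  C[2][0] = min over k of (A[2][0] + B[0][0] = 7 + 4 = 11, A[2][1] + B[1][0] = 6 + 3 = 9, A[2][2] + B[2][0] = 4 + 4 = 8) = 8 (attained at k = 2)
  C[2][1] = min over k of (A[2][0] + B[0][1] = 7 + 10 = 17, A[2][1] + B[1][1] = 6 + -2 = 4, A[2][2] + B[2][1] = 4 + -5 = -1) = -1 (attained at k = 2)
  C[2][2] = min over k of (A[2][0] + B[0][2] = 7 + 4 = 11, A[2][1] + B[1][2] = 6 + 2 = 8, A[2][2] + B[2][2] = 4 + 0 = 4) = 4 (attained at k = 2)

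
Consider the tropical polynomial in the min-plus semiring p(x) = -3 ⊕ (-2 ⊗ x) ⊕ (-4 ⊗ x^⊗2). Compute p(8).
p(8) = -3

A tropical monomial a ⊗ x^⊗i evaluates to a + i · x. Evaluating each term at x = 8:
  Term 0 contributes -3 + 0 · 8 = -3
  Term 1 contributes -2 + 1 · 8 = 6
  Term 2 contributes -4 + 2 · 8 = 12
p(8) = ⊕ of these = min[-3, 6, 12] = -3.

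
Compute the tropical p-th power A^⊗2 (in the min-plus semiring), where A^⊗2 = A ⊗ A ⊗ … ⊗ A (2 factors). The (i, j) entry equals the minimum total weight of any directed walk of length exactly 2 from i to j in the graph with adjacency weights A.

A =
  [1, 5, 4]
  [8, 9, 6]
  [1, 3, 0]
A^⊗2 =
  [2, 6, 4]
  [7, 9, 6]
  [1, 3, 0]

Each entry (A^⊗2)_ij equals the minimum over all length-2 walks i = v_0 → v_1 → … → v_2 = j of Σ_t A[v_t][v_{t+1}]. For example, for (i, j) = (0, 2) we minimise over 3 possible intermediate vertex sequences; the minimum is 4, attained along the walk 0 → 2 → 2.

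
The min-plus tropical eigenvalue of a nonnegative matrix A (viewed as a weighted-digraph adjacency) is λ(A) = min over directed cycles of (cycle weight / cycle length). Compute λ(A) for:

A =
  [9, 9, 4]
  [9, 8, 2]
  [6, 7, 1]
λ(A) = 1

Enumerate directed cycles and compute their means (weight / length). Sample:
  cycle 0 → 0: weight = 9, length = 1, mean = 9/1 ≈ 9.000
  cycle 1 → 1: weight = 8, length = 1, mean = 8/1 ≈ 8.000
  cycle 2 → 2: weight = 1, length = 1, mean = 1/1 ≈ 1.000
  cycle 0 → 1 → 0: weight = 18, length = 2, mean = 18/2 ≈ 9.000
  cycle 0 → 2 → 0: weight = 10, length = 2, mean = 10/2 ≈ 5.000
  cycle 1 → 0 → 1: weight = 18, length = 2, mean = 18/2 ≈ 9.000
Minimum mean = 1.000, attained e.g. along the cycle 2 → 2 with weight 1 and length 1. So λ(A) = 1/1 = 1.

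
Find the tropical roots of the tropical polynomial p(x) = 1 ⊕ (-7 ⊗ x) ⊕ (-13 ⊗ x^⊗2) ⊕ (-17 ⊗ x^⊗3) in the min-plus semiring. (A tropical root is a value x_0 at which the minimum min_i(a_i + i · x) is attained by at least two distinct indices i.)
Roots: {4, 6, 8}

Each tropical root is a break point of the lower envelope of the lines y = a_i + i · x (there are 4 lines, with slopes 0, 1, ..., 3). Only the lines that attain the minimum somewhere contribute to roots; other lines are dominated. Here the surviving (envelope) indices are i = 3, i = 2, i = 1, i = 0.
Intersections between consecutive envelope lines give the roots: for adjacent envelope indices i < j the intersection is x = (a_i − a_j) / (j − i). Reading off the sorted break points: {4, 6, 8}.
Verification: at each break x_0, at least two indices attain the minimum of min_i(a_i + i · x_0).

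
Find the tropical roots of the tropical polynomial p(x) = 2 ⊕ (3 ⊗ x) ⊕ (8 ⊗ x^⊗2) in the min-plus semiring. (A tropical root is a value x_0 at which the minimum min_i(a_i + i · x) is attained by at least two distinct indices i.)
Roots: {-5, -1}

Each tropical root is a break point of the lower envelope of the lines y = a_i + i · x (there are 3 lines, with slopes 0, 1, ..., 2). Only the lines that attain the minimum somewhere contribute to roots; other lines are dominated. Here the surviving (envelope) indices are i = 2, i = 1, i = 0.
Intersections between consecutive envelope lines give the roots: for adjacent envelope indices i < j the intersection is x = (a_i − a_j) / (j − i). Reading off the sorted break points: {-5, -1}.
Verification: at each break x_0, at least two indices attain the minimum of min_i(a_i + i · x_0).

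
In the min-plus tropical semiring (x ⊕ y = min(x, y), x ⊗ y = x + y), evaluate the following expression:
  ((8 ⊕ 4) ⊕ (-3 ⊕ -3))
((8 ⊕ 4) ⊕ (-3 ⊕ -3)) = -3

Expand innermost to outermost. Recall ⊕ takes the minimum of its arguments and ⊗ takes their sum. Working out the expression ((8 ⊕ 4) ⊕ (-3 ⊕ -3)) gives -3.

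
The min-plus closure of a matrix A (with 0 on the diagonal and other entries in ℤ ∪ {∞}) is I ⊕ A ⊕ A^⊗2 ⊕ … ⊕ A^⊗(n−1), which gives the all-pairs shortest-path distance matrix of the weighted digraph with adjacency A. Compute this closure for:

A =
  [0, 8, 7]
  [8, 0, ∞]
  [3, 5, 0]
Closure =
  [0, 8, 7]
  [8, 0, 15]
  [3, 5, 0]

This is the Floyd-Warshall all-pairs shortest-path computation. For each intermediate vertex k = 0, 1, …, 2, update dist[i][j] ← min(dist[i][j], dist[i][k] + dist[k][j]). The final matrix gives, for each (i, j), the minimum total weight of any directed path from i to j (possibly empty when i = j).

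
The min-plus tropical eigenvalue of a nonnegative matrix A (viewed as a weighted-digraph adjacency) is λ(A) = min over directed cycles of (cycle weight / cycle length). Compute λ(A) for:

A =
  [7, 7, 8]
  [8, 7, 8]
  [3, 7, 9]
λ(A) = 11/2

Enumerate directed cycles and compute their means (weight / length). Sample:
  cycle 0 → 0: weight = 7, length = 1, mean = 7/1 ≈ 7.000
  cycle 1 → 1: weight = 7, length = 1, mean = 7/1 ≈ 7.000
  cycle 2 → 2: weight = 9, length = 1, mean = 9/1 ≈ 9.000
  cycle 0 → 1 → 0: weight = 15, length = 2, mean = 15/2 ≈ 7.500
  cycle 0 → 2 → 0: weight = 11, length = 2, mean = 11/2 ≈ 5.500
  cycle 1 → 0 → 1: weight = 15, length = 2, mean = 15/2 ≈ 7.500
Minimum mean = 5.500, attained e.g. along the cycle 0 → 2 → 0 with weight 11 and length 2. So λ(A) = 11/2 = 11/2.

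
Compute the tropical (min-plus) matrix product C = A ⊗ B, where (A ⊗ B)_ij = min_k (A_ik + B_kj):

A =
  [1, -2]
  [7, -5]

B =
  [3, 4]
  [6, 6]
A ⊗ B =
  [4, 4]
  [1, 1]

Apply the min-plus product entry-by-entry:
  C[0][0] = min over k of (A[0][0] + B[0][0] = 1 + 3 = 4, A[0][1] + B[1][0] = -2 + 6 = 4) = 4 (attained at k = 0)
  C[0][1] = min over k of (A[0][0] + B[0][1] = 1 + 4 = 5, A[0][1] + B[1][1] = -2 + 6 = 4) = 4 (attained at k = 1)
  C[1][0] = min over k of (A[1][0] + B[0][0] = 7 + 3 = 10, A[1][1] + B[1][0] = -5 + 6 = 1) = 1 (attained at k = 1)
  C[1][1] = min over k of (A[1][0] + B[0][1] = 7 + 4 = 11, A[1][1] + B[1][1] = -5 + 6 = 1) = 1 (attained at k = 1)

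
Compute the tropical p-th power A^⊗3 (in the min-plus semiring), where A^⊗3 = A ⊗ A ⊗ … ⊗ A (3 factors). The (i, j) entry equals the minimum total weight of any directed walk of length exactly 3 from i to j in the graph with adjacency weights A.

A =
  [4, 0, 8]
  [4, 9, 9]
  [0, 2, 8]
A^⊗3 =
  [8, 4, 12]
  [8, 8, 13]
  [4, 4, 9]

Each entry (A^⊗3)_ij equals the minimum over all length-3 walks i = v_0 → v_1 → … → v_3 = j of Σ_t A[v_t][v_{t+1}]. For example, for (i, j) = (0, 2) we minimise over 9 possible intermediate vertex sequences; the minimum is 12, attained along the walk 0 → 1 → 0 → 2.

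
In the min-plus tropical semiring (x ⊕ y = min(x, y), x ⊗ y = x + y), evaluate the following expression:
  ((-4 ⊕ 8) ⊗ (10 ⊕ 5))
((-4 ⊕ 8) ⊗ (10 ⊕ 5)) = 1

Expand innermost to outermost. Recall ⊕ takes the minimum of its arguments and ⊗ takes their sum. Working out the expression ((-4 ⊕ 8) ⊗ (10 ⊕ 5)) gives 1.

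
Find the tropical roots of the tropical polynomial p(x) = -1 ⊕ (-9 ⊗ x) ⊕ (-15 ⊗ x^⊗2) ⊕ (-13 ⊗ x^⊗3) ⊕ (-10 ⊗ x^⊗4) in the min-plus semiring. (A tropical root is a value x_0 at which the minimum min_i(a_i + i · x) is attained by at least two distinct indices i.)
Roots: {-3, -2, 6, 8}

Each tropical root is a break point of the lower envelope of the lines y = a_i + i · x (there are 5 lines, with slopes 0, 1, ..., 4). Only the lines that attain the minimum somewhere contribute to roots; other lines are dominated. Here the surviving (envelope) indices are i = 4, i = 3, i = 2, i = 1, i = 0.
Intersections between consecutive envelope lines give the roots: for adjacent envelope indices i < j the intersection is x = (a_i − a_j) / (j − i). Reading off the sorted break points: {-3, -2, 6, 8}.
Verification: at each break x_0, at least two indices attain the minimum of min_i(a_i + i · x_0).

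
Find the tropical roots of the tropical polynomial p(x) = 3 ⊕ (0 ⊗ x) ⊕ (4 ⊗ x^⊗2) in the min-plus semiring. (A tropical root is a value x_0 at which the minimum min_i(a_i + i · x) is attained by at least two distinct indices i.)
Roots: {-4, 3}

Each tropical root is a break point of the lower envelope of the lines y = a_i + i · x (there are 3 lines, with slopes 0, 1, ..., 2). Only the lines that attain the minimum somewhere contribute to roots; other lines are dominated. Here the surviving (envelope) indices are i = 2, i = 1, i = 0.
Intersections between consecutive envelope lines give the roots: for adjacent envelope indices i < j the intersection is x = (a_i − a_j) / (j − i). Reading off the sorted break points: {-4, 3}.
Verification: at each break x_0, at least two indices attain the minimum of min_i(a_i + i · x_0).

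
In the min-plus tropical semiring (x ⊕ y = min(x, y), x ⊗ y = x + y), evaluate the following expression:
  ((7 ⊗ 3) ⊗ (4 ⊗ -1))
((7 ⊗ 3) ⊗ (4 ⊗ -1)) = 13

Expand innermost to outermost. Recall ⊕ takes the minimum of its arguments and ⊗ takes their sum. Working out the expression ((7 ⊗ 3) ⊗ (4 ⊗ -1)) gives 13.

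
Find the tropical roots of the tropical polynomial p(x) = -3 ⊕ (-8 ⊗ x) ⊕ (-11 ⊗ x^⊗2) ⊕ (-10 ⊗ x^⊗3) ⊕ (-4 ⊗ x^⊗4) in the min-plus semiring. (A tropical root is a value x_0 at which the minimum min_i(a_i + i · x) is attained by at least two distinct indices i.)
Roots: {-6, -1, 3, 5}

Each tropical root is a break point of the lower envelope of the lines y = a_i + i · x (there are 5 lines, with slopes 0, 1, ..., 4). Only the lines that attain the minimum somewhere contribute to roots; other lines are dominated. Here the surviving (envelope) indices are i = 4, i = 3, i = 2, i = 1, i = 0.
Intersections between consecutive envelope lines give the roots: for adjacent envelope indices i < j the intersection is x = (a_i − a_j) / (j − i). Reading off the sorted break points: {-6, -1, 3, 5}.
Verification: at each break x_0, at least two indices attain the minimum of min_i(a_i + i · x_0).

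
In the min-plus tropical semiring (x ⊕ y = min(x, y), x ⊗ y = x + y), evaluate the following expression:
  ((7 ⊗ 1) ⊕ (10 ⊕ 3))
((7 ⊗ 1) ⊕ (10 ⊕ 3)) = 3

Expand innermost to outermost. Recall ⊕ takes the minimum of its arguments and ⊗ takes their sum. Working out the expression ((7 ⊗ 1) ⊕ (10 ⊕ 3)) gives 3.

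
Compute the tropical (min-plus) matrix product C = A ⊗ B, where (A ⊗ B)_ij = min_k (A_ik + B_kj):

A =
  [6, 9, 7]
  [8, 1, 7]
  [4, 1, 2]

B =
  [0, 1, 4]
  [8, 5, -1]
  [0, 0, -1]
A ⊗ B =
  [6, 7, 6]
  [7, 6, 0]
  [2, 2, 0]

Apply the min-plus product entry-by-entry:
  C[0][0] = min over k of (A[0][0] + B[0][0] = 6 + 0 = 6, A[0][1] + B[1][0] = 9 + 8 = 17, A[0][2] + B[2][0] = 7 + 0 = 7) = 6 (attained at k = 0)
  C[0][1] = min over k of (A[0][0] + B[0][1] = 6 + 1 = 7, A[0][1] + B[1][1] = 9 + 5 = 14, A[0][2] + B[2][1] = 7 + 0 = 7) = 7 (attained at k = 0)
  C[0][2] = min over k of (A[0][0] + B[0][2] = 6 + 4 = 10, A[0][1] + B[1][2] = 9 + -1 = 8, A[0][2] + B[2][2] = 7 + -1 = 6) = 6 (attained at k = 2)
  C[1][0] = min over k of (A[1][0] + B[0][0] = 8 + 0 = 8, A[1][1] + B[1][0] = 1 + 8 = 9, A[1][2] + B[2][0] = 7 + 0 = 7) = 7 (attained at k = 2)
  C[1][1] = min over k of (A[1][0] + B[0][1] = 8 + 1 = 9, A[1][1] + B[1][1] = 1 + 5 = 6, A[1][2] + B[2][1] = 7 + 0 = 7) = 6 (attained at k = 1)
  C[1][2] = min over k of (A[1][0] + B[0][2] = 8 + 4 = 12, A[1][1] + B[1][2] = 1 + -1 = 0, A[1][2] + B[2][2] = 7 + -1 = 6) = 0 (attained at k = 1)
  C[2][0] = min over k of (A[2][0] + B[0][0] = 4 + 0 = 4, A[2][1] + B[1][0] = 1 + 8 = 9, A[2][2] + B[2][0] = 2 + 0 = 2) = 2 (attained at k = 2)
  C[2][1] = min over k of (A[2][0] + B[0][1] = 4 + 1 = 5, A[2][1] + B[1][1] = 1 + 5 = 6, A[2][2] + B[2][1] = 2 + 0 = 2) = 2 (attained at k = 2)
  C[2][2] = min over k of (A[2][0] + B[0][2] = 4 + 4 = 8, A[2][1] + B[1][2] = 1 + -1 = 0, A[2][2] + B[2][2] = 2 + -1 = 1) = 0 (attained at k = 1)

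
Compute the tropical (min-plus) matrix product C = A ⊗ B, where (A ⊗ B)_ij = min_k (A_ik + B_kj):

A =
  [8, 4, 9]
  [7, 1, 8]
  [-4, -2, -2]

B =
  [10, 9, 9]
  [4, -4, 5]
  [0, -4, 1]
A ⊗ B =
  [8, 0, 9]
  [5, -3, 6]
  [-2, -6, -1]

Apply the min-plus product entry-by-entry:
  C[0][0] = min over k of (A[0][0] + B[0][0] = 8 + 10 = 18, A[0][1] + B[1][0] = 4 + 4 = 8, A[0][2] + B[2][0] = 9 + 0 = 9) = 8 (attained at k = 1)
  C[0][1] = min over k of (A[0][0] + B[0][1] = 8 + 9 = 17, A[0][1] + B[1][1] = 4 + -4 = 0, A[0][2] + B[2][1] = 9 + -4 = 5) = 0 (attained at k = 1)
  C[0][2] = min over k of (A[0][0] + B[0][2] = 8 + 9 = 17, A[0][1] + B[1][2] = 4 + 5 = 9, A[0][2] + B[2][2] = 9 + 1 = 10) = 9 (attained at k = 1)
  C[1][0] = min over k of (A[1][0] + B[0][0] = 7 + 10 = 17, A[1][1] + B[1][0] = 1 + 4 = 5, A[1][2] + B[2][0] = 8 + 0 = 8) = 5 (attained at k = 1)
  C[1][1] = min over k of (A[1][0] + B[0][1] = 7 + 9 = 16, A[1][1] + B[1][1] = 1 + -4 = -3, A[1][2] + B[2][1] = 8 + -4 = 4) = -3 (attained at k = 1)
  C[1][2] = min over k of (A[1][0] + B[0][2] = 7 + 9 = 16, A[1][1] + B[1][2] = 1 + 5 = 6, A[1][2] + B[2][2] = 8 + 1 = 9) = 6 (attained at k = 1)
  C[2][0] = min over k of (A[2][0] + B[0][0] = -4 + 10 = 6, A[2][1] + B[1][0] = -2 + 4 = 2, A[2][2] + B[2][0] = -2 + 0 = -2) = -2 (attained at k = 2)
  C[2][1] = min over k of (A[2][0] + B[0][1] = -4 + 9 = 5, A[2][1] + B[1][1] = -2 + -4 = -6, A[2][2] + B[2][1] = -2 + -4 = -6) = -6 (attained at k = 1)
  C[2][2] = min over k of (A[2][0] + B[0][2] = -4 + 9 = 5, A[2][1] + B[1][2] = -2 + 5 = 3, A[2][2] + B[2][2] = -2 + 1 = -1) = -1 (attained at k = 2)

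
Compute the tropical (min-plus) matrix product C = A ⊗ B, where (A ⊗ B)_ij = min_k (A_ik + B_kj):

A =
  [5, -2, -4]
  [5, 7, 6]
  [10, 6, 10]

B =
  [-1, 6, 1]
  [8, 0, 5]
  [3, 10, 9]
A ⊗ B =
  [-1, -2, 3]
  [4, 7, 6]
  [9, 6, 11]

Apply the min-plus product entry-by-entry:
  C[0][0] = min over k of (A[0][0] + B[0][0] = 5 + -1 = 4, A[0][1] + B[1][0] = -2 + 8 = 6, A[0][2] + B[2][0] = -4 + 3 = -1) = -1 (attained at k = 2)
  C[0][1] = min over k of (A[0][0] + B[0][1] = 5 + 6 = 11, A[0][1] + B[1][1] = -2 + 0 = -2, A[0][2] + B[2][1] = -4 + 10 = 6) = -2 (attained at k = 1)
  C[0][2] = min over k of (A[0][0] + B[0][2] = 5 + 1 = 6, A[0][1] + B[1][2] = -2 + 5 = 3, A[0][2] + B[2][2] = -4 + 9 = 5) = 3 (attained at k = 1)
  C[1][0] = min over k of (A[1][0] + B[0][0] = 5 + -1 = 4, A[1][1] + B[1][0] = 7 + 8 = 15, A[1][2] + B[2][0] = 6 + 3 = 9) = 4 (attained at k = 0)
  C[1][1] = min over k of (A[1][0] + B[0][1] = 5 + 6 = 11, A[1][1] + B[1][1] = 7 + 0 = 7, A[1][2] + B[2][1] = 6 + 10 = 16) = 7 (attained at k = 1)
  C[1][2] = min over k of (A[1][0] + B[0][2] = 5 + 1 = 6, A[1][1] + B[1][2] = 7 + 5 = 12, A[1][2] + B[2][2] = 6 + 9 = 15) = 6 (attained at k = 0)
  C[2][0] = min over k of (A[2][0] + B[0][0] = 10 + -1 = 9, A[2][1] + B[1][0] = 6 + 8 = 14, A[2][2] + B[2][0] = 10 + 3 = 13) = 9 (attained at k = 0)
  C[2][1] = min over k of (A[2][0] + B[0][1] = 10 + 6 = 16, A[2][1] + B[1][1] = 6 + 0 = 6, A[2][2] + B[2][1] = 10 + 10 = 20) = 6 (attained at k = 1)
  C[2][2] = min over k of (A[2][0] + B[0][2] = 10 + 1 = 11, A[2][1] + B[1][2] = 6 + 5 = 11, A[2][2] + B[2][2] = 10 + 9 = 19) = 11 (attained at k = 0)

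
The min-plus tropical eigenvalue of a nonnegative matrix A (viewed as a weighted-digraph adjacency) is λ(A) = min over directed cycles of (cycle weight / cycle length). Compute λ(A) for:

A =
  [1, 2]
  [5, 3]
λ(A) = 1

Enumerate directed cycles and compute their means (weight / length). Sample:
  cycle 0 → 0: weight = 1, length = 1, mean = 1/1 ≈ 1.000
  cycle 1 → 1: weight = 3, length = 1, mean = 3/1 ≈ 3.000
  cycle 0 → 1 → 0: weight = 7, length = 2, mean = 7/2 ≈ 3.500
  cycle 1 → 0 → 1: weight = 7, length = 2, mean = 7/2 ≈ 3.500
Minimum mean = 1.000, attained e.g. along the cycle 0 → 0 with weight 1 and length 1. So λ(A) = 1/1 = 1.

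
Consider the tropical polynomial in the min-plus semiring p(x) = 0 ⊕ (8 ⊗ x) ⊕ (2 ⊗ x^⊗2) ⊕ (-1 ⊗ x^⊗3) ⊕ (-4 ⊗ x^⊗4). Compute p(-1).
p(-1) = -8

A tropical monomial a ⊗ x^⊗i evaluates to a + i · x. Evaluating each term at x = -1:
  Term 0 contributes 0 + 0 · -1 = 0
  Term 1 contributes 8 + 1 · -1 = 7
  Term 2 contributes 2 + 2 · -1 = 0
  Term 3 contributes -1 + 3 · -1 = -4
  Term 4 contributes -4 + 4 · -1 = -8
p(-1) = ⊕ of these = min[0, 7, 0, -4, -8] = -8.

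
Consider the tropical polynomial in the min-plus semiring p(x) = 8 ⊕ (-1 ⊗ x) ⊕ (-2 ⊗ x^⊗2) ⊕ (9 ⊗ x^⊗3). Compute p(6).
p(6) = 5

A tropical monomial a ⊗ x^⊗i evaluates to a + i · x. Evaluating each term at x = 6:
  Term 0 contributes 8 + 0 · 6 = 8
  Term 1 contributes -1 + 1 · 6 = 5
  Term 2 contributes -2 + 2 · 6 = 10
  Term 3 contributes 9 + 3 · 6 = 27
p(6) = ⊕ of these = min[8, 5, 10, 27] = 5.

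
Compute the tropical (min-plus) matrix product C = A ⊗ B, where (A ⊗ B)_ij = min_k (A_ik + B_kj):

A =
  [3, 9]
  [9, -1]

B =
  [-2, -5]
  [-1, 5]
A ⊗ B =
  [1, -2]
  [-2, 4]

Apply the min-plus product entry-by-entry:
  C[0][0] = min over k of (A[0][0] + B[0][0] = 3 + -2 = 1, A[0][1] + B[1][0] = 9 + -1 = 8) = 1 (attained at k = 0)
  C[0][1] = min over k of (A[0][0] + B[0][1] = 3 + -5 = -2, A[0][1] + B[1][1] = 9 + 5 = 14) = -2 (attained at k = 0)
  C[1][0] = min over k of (A[1][0] + B[0][0] = 9 + -2 = 7, A[1][1] + B[1][0] = -1 + -1 = -2) = -2 (attained at k = 1)
  C[1][1] = min over k of (A[1][0] + B[0][1] = 9 + -5 = 4, A[1][1] + B[1][1] = -1 + 5 = 4) = 4 (attained at k = 0)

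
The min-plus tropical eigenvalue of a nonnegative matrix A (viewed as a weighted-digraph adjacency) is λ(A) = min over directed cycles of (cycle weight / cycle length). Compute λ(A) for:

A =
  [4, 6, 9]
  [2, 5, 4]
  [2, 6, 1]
λ(A) = 1

Enumerate directed cycles and compute their means (weight / length). Sample:
  cycle 0 → 0: weight = 4, length = 1, mean = 4/1 ≈ 4.000
  cycle 1 → 1: weight = 5, length = 1, mean = 5/1 ≈ 5.000
  cycle 2 → 2: weight = 1, length = 1, mean = 1/1 ≈ 1.000
  cycle 0 → 1 → 0: weight = 8, length = 2, mean = 8/2 ≈ 4.000
  cycle 0 → 2 → 0: weight = 11, length = 2, mean = 11/2 ≈ 5.500
  cycle 1 → 0 → 1: weight = 8, length = 2, mean = 8/2 ≈ 4.000
Minimum mean = 1.000, attained e.g. along the cycle 2 → 2 with weight 1 and length 1. So λ(A) = 1/1 = 1.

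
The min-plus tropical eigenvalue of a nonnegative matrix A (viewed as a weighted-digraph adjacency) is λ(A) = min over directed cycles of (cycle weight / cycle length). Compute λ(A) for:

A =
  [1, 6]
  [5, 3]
λ(A) = 1

Enumerate directed cycles and compute their means (weight / length). Sample:
  cycle 0 → 0: weight = 1, length = 1, mean = 1/1 ≈ 1.000
  cycle 1 → 1: weight = 3, length = 1, mean = 3/1 ≈ 3.000
  cycle 0 → 1 → 0: weight = 11, length = 2, mean = 11/2 ≈ 5.500
  cycle 1 → 0 → 1: weight = 11, length = 2, mean = 11/2 ≈ 5.500
Minimum mean = 1.000, attained e.g. along the cycle 0 → 0 with weight 1 and length 1. So λ(A) = 1/1 = 1.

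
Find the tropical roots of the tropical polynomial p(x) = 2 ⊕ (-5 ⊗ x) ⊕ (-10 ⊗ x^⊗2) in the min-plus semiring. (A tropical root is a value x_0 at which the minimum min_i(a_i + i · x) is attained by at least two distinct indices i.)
Roots: {5, 7}

Each tropical root is a break point of the lower envelope of the lines y = a_i + i · x (there are 3 lines, with slopes 0, 1, ..., 2). Only the lines that attain the minimum somewhere contribute to roots; other lines are dominated. Here the surviving (envelope) indices are i = 2, i = 1, i = 0.
Intersections between consecutive envelope lines give the roots: for adjacent envelope indices i < j the intersection is x = (a_i − a_j) / (j − i). Reading off the sorted break points: {5, 7}.
Verification: at each break x_0, at least two indices attain the minimum of min_i(a_i + i · x_0).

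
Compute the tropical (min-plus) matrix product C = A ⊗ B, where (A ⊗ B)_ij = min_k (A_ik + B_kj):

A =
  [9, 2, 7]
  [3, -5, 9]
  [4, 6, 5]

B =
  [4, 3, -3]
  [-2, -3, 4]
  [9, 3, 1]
A ⊗ B =
  [0, -1, 6]
  [-7, -8, -1]
  [4, 3, 1]

Apply the min-plus product entry-by-entry:
  C[0][0] = min over k of (A[0][0] + B[0][0] = 9 + 4 = 13, A[0][1] + B[1][0] = 2 + -2 = 0, A[0][2] + B[2][0] = 7 + 9 = 16) = 0 (attained at k = 1)
  C[0][1] = min over k of (A[0][0] + B[0][1] = 9 + 3 = 12, A[0][1] + B[1][1] = 2 + -3 = -1, A[0][2] + B[2][1] = 7 + 3 = 10) = -1 (attained at k = 1)
  C[0][2] = min over k of (A[0][0] + B[0][2] = 9 + -3 = 6, A[0][1] + B[1][2] = 2 + 4 = 6, A[0][2] + B[2][2] = 7 + 1 = 8) = 6 (attained at k = 0)
  C[1][0] = min over k of (A[1][0] + B[0][0] = 3 + 4 = 7, A[1][1] + B[1][0] = -5 + -2 = -7, A[1][2] + B[2][0] = 9 + 9 = 18) = -7 (attained at k = 1)
  C[1][1] = min over k of (A[1][0] + B[0][1] = 3 + 3 = 6, A[1][1] + B[1][1] = -5 + -3 = -8, A[1][2] + B[2][1] = 9 + 3 = 12) = -8 (attained at k = 1)
  C[1][2] = min over k of (A[1][0] + B[0][2] = 3 + -3 = 0, A[1][1] + B[1][2] = -5 + 4 = -1, A[1][2] + B[2][2] = 9 + 1 = 10) = -1 (attained at k = 1)
  C[2][0] = min over k of (A[2][0] + B[0][0] = 4 + 4 = 8, A[2][1] + B[1][0] = 6 + -2 = 4, A[2][2] + B[2][0] = 5 + 9 = 14) = 4 (attained at k = 1)
  C[2][1] = min over k of (A[2][0] + B[0][1] = 4 + 3 = 7, A[2][1] + B[1][1] = 6 + -3 = 3, A[2][2] + B[2][1] = 5 + 3 = 8) = 3 (attained at k = 1)
  C[2][2] = min over k of (A[2][0] + B[0][2] = 4 + -3 = 1, A[2][1] + B[1][2] = 6 + 4 = 10, A[2][2] + B[2][2] = 5 + 1 = 6) = 1 (attained at k = 0)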